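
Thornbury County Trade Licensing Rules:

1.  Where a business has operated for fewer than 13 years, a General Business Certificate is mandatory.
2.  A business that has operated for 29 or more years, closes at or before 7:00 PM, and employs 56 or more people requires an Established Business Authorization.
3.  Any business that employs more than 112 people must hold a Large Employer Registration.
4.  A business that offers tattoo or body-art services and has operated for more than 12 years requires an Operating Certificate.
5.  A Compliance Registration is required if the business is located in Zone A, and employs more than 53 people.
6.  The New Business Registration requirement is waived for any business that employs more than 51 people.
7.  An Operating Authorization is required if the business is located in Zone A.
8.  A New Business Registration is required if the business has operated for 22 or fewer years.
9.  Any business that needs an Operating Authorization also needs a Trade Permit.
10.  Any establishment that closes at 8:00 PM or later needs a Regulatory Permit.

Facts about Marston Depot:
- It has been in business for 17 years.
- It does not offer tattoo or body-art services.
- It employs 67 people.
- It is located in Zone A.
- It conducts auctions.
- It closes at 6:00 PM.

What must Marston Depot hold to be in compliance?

1. years in business 17 ≥ 13 → General Business Certificate not required.
2. years in business 17 < 29; closes 6:00 PM, at/before 7:00 PM; employees 67 ≥ 56 → Established Business Authorization not required.
3. employees 67 ≤ 112 → Large Employer Registration not required.
4. does not offer tattoo or body-art services; years in business 17 > 12 → Operating Certificate not required.
5. is located in Zone A; employees 67 > 53 → Compliance Registration required.
6. employees 67 > 51 → exempt from New Business Registration.
7. is located in Zone A → Operating Authorization required.
8. years in business 17 ≤ 22 → New Business Registration required.
9. Operating Authorization is required → Trade Permit also required.
10. closes 6:00 PM, at/before 8:00 PM → Regulatory Permit not required.

Compliance Registration, Operating Authorization, Trade Permit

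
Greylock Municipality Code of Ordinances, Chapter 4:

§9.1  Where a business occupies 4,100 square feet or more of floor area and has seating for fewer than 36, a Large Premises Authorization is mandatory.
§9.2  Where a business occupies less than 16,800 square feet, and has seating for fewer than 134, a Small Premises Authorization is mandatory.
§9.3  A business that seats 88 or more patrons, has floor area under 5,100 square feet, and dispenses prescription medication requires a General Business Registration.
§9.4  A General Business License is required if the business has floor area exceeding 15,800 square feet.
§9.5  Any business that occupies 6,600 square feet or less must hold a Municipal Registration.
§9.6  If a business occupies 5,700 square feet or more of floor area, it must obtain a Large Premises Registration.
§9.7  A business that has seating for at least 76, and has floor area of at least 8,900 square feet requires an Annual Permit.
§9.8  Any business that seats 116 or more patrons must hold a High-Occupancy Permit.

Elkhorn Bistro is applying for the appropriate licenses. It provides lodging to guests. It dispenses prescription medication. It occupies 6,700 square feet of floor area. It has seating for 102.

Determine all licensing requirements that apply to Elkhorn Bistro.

Large Premises Registration, Small Premises Authorization

§9.1 floor area 6,700 square feet ≥ 4,100 square feet; seating 102 ≥ 36 → Large Premises Authorization not required.
§9.2 floor area 6,700 square feet < 16,800 square feet; seating 102 < 134 → Small Premises Authorization required.
§9.3 seating 102 ≥ 88; floor area 6,700 square feet ≥ 5,100 square feet; dispenses prescription medication → General Business Registration not required.
§9.4 floor area 6,700 square feet ≤ 15,800 square feet → General Business License not required.
§9.5 floor area 6,700 square feet > 6,600 square feet → Municipal Registration not required.
§9.6 floor area 6,700 square feet ≥ 5,700 square feet → Large Premises Registration required.
§9.7 seating 102 ≥ 76; floor area 6,700 square feet < 8,900 square feet → Annual Permit not required.
§9.8 seating 102 < 116 → High-Occupancy Permit not required.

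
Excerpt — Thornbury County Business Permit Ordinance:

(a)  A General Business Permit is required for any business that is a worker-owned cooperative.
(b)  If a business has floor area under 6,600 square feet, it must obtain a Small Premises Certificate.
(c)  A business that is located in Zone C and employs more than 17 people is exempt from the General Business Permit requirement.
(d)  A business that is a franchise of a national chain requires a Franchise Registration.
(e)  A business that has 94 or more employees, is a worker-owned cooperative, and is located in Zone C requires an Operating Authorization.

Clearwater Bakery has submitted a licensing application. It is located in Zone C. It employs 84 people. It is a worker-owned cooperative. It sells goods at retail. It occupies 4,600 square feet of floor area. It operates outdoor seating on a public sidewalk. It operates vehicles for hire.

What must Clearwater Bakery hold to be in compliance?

Small Premises Certificate

(a) is a worker-owned cooperative → General Business Permit required.
(b) floor area 4,600 square feet < 6,600 square feet → Small Premises Certificate required.
(c) is located in Zone C; employees 84 > 17 → exempt from General Business Permit.
(d) is a worker-owned cooperative (not: is a franchise of a national chain) → Franchise Registration not required.
(e) employees 84 < 94; is a worker-owned cooperative; is located in Zone C → Operating Authorization not required.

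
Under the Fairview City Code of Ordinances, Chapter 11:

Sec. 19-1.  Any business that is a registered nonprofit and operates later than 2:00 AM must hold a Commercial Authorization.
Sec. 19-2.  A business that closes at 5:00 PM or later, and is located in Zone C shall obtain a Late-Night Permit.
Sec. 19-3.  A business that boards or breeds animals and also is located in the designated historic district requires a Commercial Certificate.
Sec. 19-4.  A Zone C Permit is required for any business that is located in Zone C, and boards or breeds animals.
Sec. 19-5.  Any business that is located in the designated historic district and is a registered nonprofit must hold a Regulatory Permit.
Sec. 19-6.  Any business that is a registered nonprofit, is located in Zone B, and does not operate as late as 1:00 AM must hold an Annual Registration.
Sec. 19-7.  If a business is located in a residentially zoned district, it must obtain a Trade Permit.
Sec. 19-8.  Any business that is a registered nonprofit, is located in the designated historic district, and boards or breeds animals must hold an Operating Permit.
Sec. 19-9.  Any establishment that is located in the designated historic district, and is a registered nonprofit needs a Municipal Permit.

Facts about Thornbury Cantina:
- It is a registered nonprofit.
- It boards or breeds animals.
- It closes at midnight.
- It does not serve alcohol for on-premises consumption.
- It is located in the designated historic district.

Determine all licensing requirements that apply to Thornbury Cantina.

Sec. 19-1. is a registered nonprofit; closes midnight, at/before 2:00 AM → Commercial Authorization not required.
Sec. 19-2. closes midnight, after 5:00 PM; is located in the designated historic district (not: is located in Zone C) → Late-Night Permit not required.
Sec. 19-3. boards or breeds animals; is located in the designated historic district → Commercial Certificate required.
Sec. 19-4. is located in the designated historic district (not: is located in Zone C); boards or breeds animals → Zone C Permit not required.
Sec. 19-5. is located in the designated historic district; is a registered nonprofit → Regulatory Permit required.
Sec. 19-6. is a registered nonprofit; is located in the designated historic district (not: is located in Zone B); closes midnight, at/before 1:00 AM → Annual Registration not required.
Sec. 19-7. is located in the designated historic district (not: is located in a residentially zoned district) → Trade Permit not required.
Sec. 19-8. is a registered nonprofit; is located in the designated historic district; boards or breeds animals → Operating Permit required.
Sec. 19-9. is located in the designated historic district; is a registered nonprofit → Municipal Permit required.

Commercial Certificate, Municipal Permit, Operating Permit, Regulatory Permit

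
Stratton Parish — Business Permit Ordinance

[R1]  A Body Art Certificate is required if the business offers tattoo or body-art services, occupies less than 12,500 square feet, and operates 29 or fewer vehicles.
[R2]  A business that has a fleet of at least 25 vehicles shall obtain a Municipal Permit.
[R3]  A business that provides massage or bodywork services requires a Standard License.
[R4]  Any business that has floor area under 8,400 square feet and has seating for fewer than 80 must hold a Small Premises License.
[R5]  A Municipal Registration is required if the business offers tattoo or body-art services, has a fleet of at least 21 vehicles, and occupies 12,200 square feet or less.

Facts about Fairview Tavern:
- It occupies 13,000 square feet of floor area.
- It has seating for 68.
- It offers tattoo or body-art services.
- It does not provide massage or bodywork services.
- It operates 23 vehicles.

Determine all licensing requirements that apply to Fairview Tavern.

[R1] offers tattoo or body-art services; floor area 13,000 square feet ≥ 12,500 square feet; vehicles 23 ≤ 29 → Body Art Certificate not required.
[R2] vehicles 23 < 25 → Municipal Permit not required.
[R3] does not provide massage or bodywork services → Standard License not required.
[R4] floor area 13,000 square feet ≥ 8,400 square feet; seating 68 < 80 → Small Premises License not required.
[R5] offers tattoo or body-art services; vehicles 23 ≥ 21; floor area 13,000 square feet > 12,200 square feet → Municipal Registration not required.

None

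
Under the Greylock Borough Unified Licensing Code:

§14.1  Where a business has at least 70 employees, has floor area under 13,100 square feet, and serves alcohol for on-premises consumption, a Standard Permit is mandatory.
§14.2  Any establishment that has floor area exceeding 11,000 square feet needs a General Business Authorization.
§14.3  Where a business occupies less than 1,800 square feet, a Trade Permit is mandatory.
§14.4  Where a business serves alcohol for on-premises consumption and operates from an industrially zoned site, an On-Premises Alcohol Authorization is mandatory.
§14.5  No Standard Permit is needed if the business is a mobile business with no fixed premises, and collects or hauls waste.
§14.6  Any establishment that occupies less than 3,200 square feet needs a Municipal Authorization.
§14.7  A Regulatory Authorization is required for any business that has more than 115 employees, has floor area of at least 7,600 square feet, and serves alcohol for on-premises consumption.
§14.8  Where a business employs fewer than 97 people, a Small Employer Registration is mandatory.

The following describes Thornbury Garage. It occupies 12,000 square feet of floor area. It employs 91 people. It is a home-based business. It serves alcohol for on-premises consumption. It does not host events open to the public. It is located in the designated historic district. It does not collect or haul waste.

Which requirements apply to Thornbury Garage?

General Business Authorization, Small Employer Registration, Standard Permit

§14.1 employees 91 ≥ 70; floor area 12,000 square feet < 13,100 square feet; serves alcohol for on-premises consumption → Standard Permit required.
§14.2 floor area 12,000 square feet > 11,000 square feet → General Business Authorization required.
§14.3 floor area 12,000 square feet ≥ 1,800 square feet → Trade Permit not required.
§14.4 serves alcohol for on-premises consumption; is a home-based business (not: operates from an industrially zoned site) → On-Premises Alcohol Authorization not required.
§14.5 is a home-based business (not: is a mobile business with no fixed premises); does not collect or haul waste → Standard Permit exemption does not apply.
§14.6 floor area 12,000 square feet ≥ 3,200 square feet → Municipal Authorization not required.
§14.7 employees 91 ≤ 115; floor area 12,000 square feet ≥ 7,600 square feet; serves alcohol for on-premises consumption → Regulatory Authorization not required.
§14.8 employees 91 < 97 → Small Employer Registration required.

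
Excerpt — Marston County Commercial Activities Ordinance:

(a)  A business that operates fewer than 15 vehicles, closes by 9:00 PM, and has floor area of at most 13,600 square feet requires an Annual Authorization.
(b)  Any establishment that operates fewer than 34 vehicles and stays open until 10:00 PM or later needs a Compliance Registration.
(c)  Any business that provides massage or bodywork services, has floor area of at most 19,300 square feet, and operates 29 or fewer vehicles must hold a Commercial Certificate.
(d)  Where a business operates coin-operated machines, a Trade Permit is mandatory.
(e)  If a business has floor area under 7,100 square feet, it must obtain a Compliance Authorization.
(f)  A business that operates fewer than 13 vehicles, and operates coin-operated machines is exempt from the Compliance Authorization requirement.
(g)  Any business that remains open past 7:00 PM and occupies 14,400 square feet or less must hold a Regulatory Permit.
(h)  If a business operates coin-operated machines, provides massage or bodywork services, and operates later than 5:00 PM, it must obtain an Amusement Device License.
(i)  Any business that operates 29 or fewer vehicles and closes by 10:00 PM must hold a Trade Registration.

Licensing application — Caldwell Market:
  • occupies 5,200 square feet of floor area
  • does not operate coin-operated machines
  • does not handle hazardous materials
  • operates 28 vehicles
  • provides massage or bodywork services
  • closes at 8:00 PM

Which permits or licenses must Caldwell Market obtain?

(a) vehicles 28 ≥ 15; closes 8:00 PM, at/before 9:00 PM; floor area 5,200 square feet ≤ 13,600 square feet → Annual Authorization not required.
(b) vehicles 28 < 34; closes 8:00 PM, at/before 10:00 PM → Compliance Registration not required.
(c) provides massage or bodywork services; floor area 5,200 square feet ≤ 19,300 square feet; vehicles 28 ≤ 29 → Commercial Certificate required.
(d) does not operate coin-operated machines → Trade Permit not required.
(e) floor area 5,200 square feet < 7,100 square feet → Compliance Authorization required.
(f) vehicles 28 ≥ 13; does not operate coin-operated machines → Compliance Authorization exemption does not apply.
(g) closes 8:00 PM, after 7:00 PM; floor area 5,200 square feet ≤ 14,400 square feet → Regulatory Permit required.
(h) does not operate coin-operated machines; provides massage or bodywork services; closes 8:00 PM, after 5:00 PM → Amusement Device License not required.
(i) vehicles 28 ≤ 29; closes 8:00 PM, at/before 10:00 PM → Trade Registration required.

Commercial Certificate, Compliance Authorization, Regulatory Permit, Trade Registration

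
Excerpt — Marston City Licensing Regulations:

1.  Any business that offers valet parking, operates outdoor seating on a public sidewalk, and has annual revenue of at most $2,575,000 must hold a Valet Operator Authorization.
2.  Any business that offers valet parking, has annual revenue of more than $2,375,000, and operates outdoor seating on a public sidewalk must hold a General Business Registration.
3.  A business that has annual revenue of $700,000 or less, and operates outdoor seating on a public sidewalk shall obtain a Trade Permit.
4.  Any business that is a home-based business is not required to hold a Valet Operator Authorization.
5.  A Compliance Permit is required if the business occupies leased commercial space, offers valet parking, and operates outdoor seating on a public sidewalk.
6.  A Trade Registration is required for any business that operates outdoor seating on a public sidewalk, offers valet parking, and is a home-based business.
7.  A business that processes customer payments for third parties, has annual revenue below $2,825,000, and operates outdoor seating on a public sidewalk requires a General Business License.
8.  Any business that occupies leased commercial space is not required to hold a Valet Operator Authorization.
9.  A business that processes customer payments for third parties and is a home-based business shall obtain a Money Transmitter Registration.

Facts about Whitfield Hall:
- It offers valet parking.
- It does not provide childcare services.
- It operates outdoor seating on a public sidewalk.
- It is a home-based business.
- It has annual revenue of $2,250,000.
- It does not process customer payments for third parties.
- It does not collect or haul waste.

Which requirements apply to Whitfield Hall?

Trade Registration

1. offers valet parking; operates outdoor seating on a public sidewalk; revenue $2,250,000 ≤ $2,575,000 → Valet Operator Authorization required.
2. offers valet parking; revenue $2,250,000 ≤ $2,375,000; operates outdoor seating on a public sidewalk → General Business Registration not required.
3. revenue $2,250,000 > $700,000; operates outdoor seating on a public sidewalk → Trade Permit not required.
4. is a home-based business → exempt from Valet Operator Authorization.
5. is a home-based business (not: occupies leased commercial space); offers valet parking; operates outdoor seating on a public sidewalk → Compliance Permit not required.
6. operates outdoor seating on a public sidewalk; offers valet parking; is a home-based business → Trade Registration required.
7. does not process customer payments for third parties; revenue $2,250,000 < $2,825,000; operates outdoor seating on a public sidewalk → General Business License not required.
8. is a home-based business (not: occupies leased commercial space) → Valet Operator Authorization exemption does not apply.
9. does not process customer payments for third parties; is a home-based business → Money Transmitter Registration not required.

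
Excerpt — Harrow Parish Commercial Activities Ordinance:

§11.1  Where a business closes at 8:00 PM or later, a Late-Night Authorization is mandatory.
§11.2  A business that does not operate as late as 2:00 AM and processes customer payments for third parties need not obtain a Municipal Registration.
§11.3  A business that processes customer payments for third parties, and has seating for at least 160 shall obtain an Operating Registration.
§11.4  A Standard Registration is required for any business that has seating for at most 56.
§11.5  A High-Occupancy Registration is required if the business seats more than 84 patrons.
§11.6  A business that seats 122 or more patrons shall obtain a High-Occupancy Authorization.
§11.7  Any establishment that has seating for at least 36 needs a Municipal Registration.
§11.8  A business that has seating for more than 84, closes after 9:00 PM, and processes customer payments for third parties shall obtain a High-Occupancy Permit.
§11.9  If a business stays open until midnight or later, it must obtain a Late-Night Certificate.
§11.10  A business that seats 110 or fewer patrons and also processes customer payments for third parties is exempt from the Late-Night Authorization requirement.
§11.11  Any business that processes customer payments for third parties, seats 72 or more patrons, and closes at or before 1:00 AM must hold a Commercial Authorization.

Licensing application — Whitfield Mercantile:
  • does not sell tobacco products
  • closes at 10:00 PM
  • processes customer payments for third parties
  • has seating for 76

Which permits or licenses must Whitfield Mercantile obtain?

§11.1 closes 10:00 PM, after 8:00 PM → Late-Night Authorization required.
§11.2 closes 10:00 PM, at/before 2:00 AM; processes customer payments for third parties → exempt from Municipal Registration.
§11.3 processes customer payments for third parties; seating 76 < 160 → Operating Registration not required.
§11.4 seating 76 > 56 → Standard Registration not required.
§11.5 seating 76 ≤ 84 → High-Occupancy Registration not required.
§11.6 seating 76 < 122 → High-Occupancy Authorization not required.
§11.7 seating 76 ≥ 36 → Municipal Registration required.
§11.8 seating 76 ≤ 84; closes 10:00 PM, after 9:00 PM; processes customer payments for third parties → High-Occupancy Permit not required.
§11.9 closes 10:00 PM, at/before midnight → Late-Night Certificate not required.
§11.10 seating 76 ≤ 110; processes customer payments for third parties → exempt from Late-Night Authorization.
§11.11 processes customer payments for third parties; seating 76 ≥ 72; closes 10:00 PM, at/before 1:00 AM → Commercial Authorization required.

Commercial Authorization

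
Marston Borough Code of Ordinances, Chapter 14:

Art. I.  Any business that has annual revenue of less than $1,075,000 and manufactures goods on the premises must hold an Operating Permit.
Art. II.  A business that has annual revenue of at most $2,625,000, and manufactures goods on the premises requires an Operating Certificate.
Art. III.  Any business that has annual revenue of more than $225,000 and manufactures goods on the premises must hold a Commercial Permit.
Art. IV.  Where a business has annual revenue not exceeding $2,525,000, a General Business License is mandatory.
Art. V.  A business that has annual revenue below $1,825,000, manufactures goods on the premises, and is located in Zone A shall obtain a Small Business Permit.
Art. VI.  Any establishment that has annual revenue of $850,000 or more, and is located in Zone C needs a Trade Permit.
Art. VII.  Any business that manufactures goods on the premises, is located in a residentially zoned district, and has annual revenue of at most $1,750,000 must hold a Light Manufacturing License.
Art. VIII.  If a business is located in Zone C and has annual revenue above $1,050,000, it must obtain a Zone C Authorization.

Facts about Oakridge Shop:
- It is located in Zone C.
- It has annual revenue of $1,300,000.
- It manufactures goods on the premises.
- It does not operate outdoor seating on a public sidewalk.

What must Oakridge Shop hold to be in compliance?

Commercial Permit, General Business License, Operating Certificate, Trade Permit, Zone C Authorization

Art. I. revenue $1,300,000 ≥ $1,075,000; manufactures goods on the premises → Operating Permit not required.
Art. II. revenue $1,300,000 ≤ $2,625,000; manufactures goods on the premises → Operating Certificate required.
Art. III. revenue $1,300,000 > $225,000; manufactures goods on the premises → Commercial Permit required.
Art. IV. revenue $1,300,000 ≤ $2,525,000 → General Business License required.
Art. V. revenue $1,300,000 < $1,825,000; manufactures goods on the premises; is located in Zone C (not: is located in Zone A) → Small Business Permit not required.
Art. VI. revenue $1,300,000 ≥ $850,000; is located in Zone C → Trade Permit required.
Art. VII. manufactures goods on the premises; is located in Zone C (not: is located in a residentially zoned district); revenue $1,300,000 ≤ $1,750,000 → Light Manufacturing License not required.
Art. VIII. is located in Zone C; revenue $1,300,000 > $1,050,000 → Zone C Authorization required.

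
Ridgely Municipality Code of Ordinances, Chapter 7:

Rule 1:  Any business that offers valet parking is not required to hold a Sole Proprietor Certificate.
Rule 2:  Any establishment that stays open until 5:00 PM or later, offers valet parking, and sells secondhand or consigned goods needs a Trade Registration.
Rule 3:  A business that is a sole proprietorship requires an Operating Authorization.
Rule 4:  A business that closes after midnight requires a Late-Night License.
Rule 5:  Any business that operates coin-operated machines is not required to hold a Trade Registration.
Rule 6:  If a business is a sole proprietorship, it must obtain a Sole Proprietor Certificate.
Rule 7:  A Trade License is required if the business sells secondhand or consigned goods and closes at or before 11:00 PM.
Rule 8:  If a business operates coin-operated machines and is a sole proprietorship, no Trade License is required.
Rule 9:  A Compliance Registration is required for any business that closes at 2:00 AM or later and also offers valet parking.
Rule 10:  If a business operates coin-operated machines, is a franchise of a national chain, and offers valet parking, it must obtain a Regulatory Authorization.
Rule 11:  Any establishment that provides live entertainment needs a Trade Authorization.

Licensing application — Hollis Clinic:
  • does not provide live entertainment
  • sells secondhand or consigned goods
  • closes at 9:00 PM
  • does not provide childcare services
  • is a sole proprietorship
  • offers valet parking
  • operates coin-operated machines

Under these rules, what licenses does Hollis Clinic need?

Rule 1: offers valet parking → exempt from Sole Proprietor Certificate.
Rule 2: closes 9:00 PM, after 5:00 PM; offers valet parking; sells secondhand or consigned goods → Trade Registration required.
Rule 3: is a sole proprietorship → Operating Authorization required.
Rule 4: closes 9:00 PM, at/before midnight → Late-Night License not required.
Rule 5: operates coin-operated machines → exempt from Trade Registration.
Rule 6: is a sole proprietorship → Sole Proprietor Certificate required.
Rule 7: sells secondhand or consigned goods; closes 9:00 PM, at/before 11:00 PM → Trade License required.
Rule 8: operates coin-operated machines; is a sole proprietorship → exempt from Trade License.
Rule 9: closes 9:00 PM, at/before 2:00 AM; offers valet parking → Compliance Registration not required.
Rule 10: operates coin-operated machines; is a sole proprietorship (not: is a franchise of a national chain); offers valet parking → Regulatory Authorization not required.
Rule 11: does not provide live entertainment → Trade Authorization not required.

Operating Authorization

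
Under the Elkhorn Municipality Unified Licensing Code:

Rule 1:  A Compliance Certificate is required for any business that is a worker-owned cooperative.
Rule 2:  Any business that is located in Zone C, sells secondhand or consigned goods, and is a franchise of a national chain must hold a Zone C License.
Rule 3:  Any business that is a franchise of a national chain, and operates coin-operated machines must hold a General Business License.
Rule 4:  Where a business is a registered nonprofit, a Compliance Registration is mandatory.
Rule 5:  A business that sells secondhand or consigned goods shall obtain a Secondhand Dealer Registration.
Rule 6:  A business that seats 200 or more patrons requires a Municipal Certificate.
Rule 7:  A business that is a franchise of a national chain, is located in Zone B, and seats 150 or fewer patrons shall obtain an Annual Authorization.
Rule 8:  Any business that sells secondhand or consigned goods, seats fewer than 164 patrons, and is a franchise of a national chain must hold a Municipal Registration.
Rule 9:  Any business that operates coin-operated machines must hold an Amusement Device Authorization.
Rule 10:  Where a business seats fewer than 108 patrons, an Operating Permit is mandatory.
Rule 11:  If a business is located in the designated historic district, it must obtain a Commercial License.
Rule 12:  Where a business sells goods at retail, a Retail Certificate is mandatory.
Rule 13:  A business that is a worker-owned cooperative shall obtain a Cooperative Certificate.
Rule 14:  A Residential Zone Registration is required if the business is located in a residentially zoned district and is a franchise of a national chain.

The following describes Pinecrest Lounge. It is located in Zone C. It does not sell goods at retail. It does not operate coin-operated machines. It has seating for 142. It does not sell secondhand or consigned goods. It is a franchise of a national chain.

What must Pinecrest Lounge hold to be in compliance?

None

Rule 1: is a franchise of a national chain (not: is a worker-owned cooperative) → Compliance Certificate not required.
Rule 2: is located in Zone C; does not sell secondhand or consigned goods; is a franchise of a national chain → Zone C License not required.
Rule 3: is a franchise of a national chain; does not operate coin-operated machines → General Business License not required.
Rule 4: is a franchise of a national chain (not: is a registered nonprofit) → Compliance Registration not required.
Rule 5: does not sell secondhand or consigned goods → Secondhand Dealer Registration not required.
Rule 6: seating 142 < 200 → Municipal Certificate not required.
Rule 7: is a franchise of a national chain; is located in Zone C (not: is located in Zone B); seating 142 ≤ 150 → Annual Authorization not required.
Rule 8: does not sell secondhand or consigned goods; seating 142 < 164; is a franchise of a national chain → Municipal Registration not required.
Rule 9: does not operate coin-operated machines → Amusement Device Authorization not required.
Rule 10: seating 142 ≥ 108 → Operating Permit not required.
Rule 11: is located in Zone C (not: is located in the designated historic district) → Commercial License not required.
Rule 12: does not sell goods at retail → Retail Certificate not required.
Rule 13: is a franchise of a national chain (not: is a worker-owned cooperative) → Cooperative Certificate not required.
Rule 14: is located in Zone C (not: is located in a residentially zoned district); is a franchise of a national chain → Residential Zone Registration not required.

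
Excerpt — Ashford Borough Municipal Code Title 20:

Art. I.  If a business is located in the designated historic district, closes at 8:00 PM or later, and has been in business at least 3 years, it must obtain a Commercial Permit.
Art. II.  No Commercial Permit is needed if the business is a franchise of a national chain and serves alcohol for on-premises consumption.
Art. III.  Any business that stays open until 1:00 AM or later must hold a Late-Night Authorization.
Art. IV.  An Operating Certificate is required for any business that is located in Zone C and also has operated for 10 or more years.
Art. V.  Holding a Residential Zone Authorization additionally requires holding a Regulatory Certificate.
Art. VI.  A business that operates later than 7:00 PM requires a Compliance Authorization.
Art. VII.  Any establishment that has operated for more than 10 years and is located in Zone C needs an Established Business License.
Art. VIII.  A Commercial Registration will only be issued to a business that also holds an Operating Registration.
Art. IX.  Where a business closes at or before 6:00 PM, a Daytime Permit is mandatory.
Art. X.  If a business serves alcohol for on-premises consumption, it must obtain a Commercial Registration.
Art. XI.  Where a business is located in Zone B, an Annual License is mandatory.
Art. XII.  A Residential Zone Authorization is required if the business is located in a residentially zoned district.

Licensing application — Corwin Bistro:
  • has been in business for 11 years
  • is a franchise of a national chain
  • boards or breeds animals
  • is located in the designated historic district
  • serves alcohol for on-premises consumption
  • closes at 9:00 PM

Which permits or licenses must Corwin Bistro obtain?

Commercial Registration, Compliance Authorization, Operating Registration

Art. I. is located in the designated historic district; closes 9:00 PM, after 8:00 PM; years in business 11 ≥ 3 → Commercial Permit required.
Art. II. is a franchise of a national chain; serves alcohol for on-premises consumption → exempt from Commercial Permit.
Art. III. closes 9:00 PM, at/before 1:00 AM → Late-Night Authorization not required.
Art. IV. is located in the designated historic district (not: is located in Zone C); years in business 11 ≥ 10 → Operating Certificate not required.
Art. V. Residential Zone Authorization is not required → no effect.
Art. VI. closes 9:00 PM, after 7:00 PM → Compliance Authorization required.
Art. VII. years in business 11 > 10; is located in the designated historic district (not: is located in Zone C) → Established Business License not required.
Art. VIII. Commercial Registration is required → Operating Registration also required.
Art. IX. closes 9:00 PM, after 6:00 PM → Daytime Permit not required.
Art. X. serves alcohol for on-premises consumption → Commercial Registration required.
Art. XI. is located in the designated historic district (not: is located in Zone B) → Annual License not required.
Art. XII. is located in the designated historic district (not: is located in a residentially zoned district) → Residential Zone Authorization not required.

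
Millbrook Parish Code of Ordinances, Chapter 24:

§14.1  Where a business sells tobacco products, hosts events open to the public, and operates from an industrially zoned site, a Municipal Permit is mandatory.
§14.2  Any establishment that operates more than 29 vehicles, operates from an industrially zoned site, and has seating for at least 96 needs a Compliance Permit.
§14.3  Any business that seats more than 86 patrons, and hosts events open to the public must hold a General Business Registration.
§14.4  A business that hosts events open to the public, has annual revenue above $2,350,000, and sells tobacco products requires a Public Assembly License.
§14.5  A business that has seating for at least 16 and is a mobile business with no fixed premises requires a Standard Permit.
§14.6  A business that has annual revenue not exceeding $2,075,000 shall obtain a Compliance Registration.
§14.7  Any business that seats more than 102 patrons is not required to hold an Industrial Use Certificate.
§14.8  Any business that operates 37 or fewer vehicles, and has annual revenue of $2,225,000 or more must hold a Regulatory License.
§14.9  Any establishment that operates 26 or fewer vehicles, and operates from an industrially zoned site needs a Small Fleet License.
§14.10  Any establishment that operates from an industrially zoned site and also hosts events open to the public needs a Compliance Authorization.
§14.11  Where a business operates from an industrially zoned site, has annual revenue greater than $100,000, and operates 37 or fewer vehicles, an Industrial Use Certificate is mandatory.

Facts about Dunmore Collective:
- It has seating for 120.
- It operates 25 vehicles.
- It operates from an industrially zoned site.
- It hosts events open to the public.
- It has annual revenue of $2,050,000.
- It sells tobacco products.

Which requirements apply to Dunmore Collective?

Compliance Authorization, Compliance Registration, General Business Registration, Municipal Permit, Small Fleet License

§14.1 sells tobacco products; hosts events open to the public; operates from an industrially zoned site → Municipal Permit required.
§14.2 vehicles 25 ≤ 29; operates from an industrially zoned site; seating 120 ≥ 96 → Compliance Permit not required.
§14.3 seating 120 > 86; hosts events open to the public → General Business Registration required.
§14.4 hosts events open to the public; revenue $2,050,000 ≤ $2,350,000; sells tobacco products → Public Assembly License not required.
§14.5 seating 120 ≥ 16; operates from an industrially zoned site (not: is a mobile business with no fixed premises) → Standard Permit not required.
§14.6 revenue $2,050,000 ≤ $2,075,000 → Compliance Registration required.
§14.7 seating 120 > 102 → exempt from Industrial Use Certificate.
§14.8 vehicles 25 ≤ 37; revenue $2,050,000 < $2,225,000 → Regulatory License not required.
§14.9 vehicles 25 ≤ 26; operates from an industrially zoned site → Small Fleet License required.
§14.10 operates from an industrially zoned site; hosts events open to the public → Compliance Authorization required.
§14.11 operates from an industrially zoned site; revenue $2,050,000 > $100,000; vehicles 25 ≤ 37 → Industrial Use Certificate required.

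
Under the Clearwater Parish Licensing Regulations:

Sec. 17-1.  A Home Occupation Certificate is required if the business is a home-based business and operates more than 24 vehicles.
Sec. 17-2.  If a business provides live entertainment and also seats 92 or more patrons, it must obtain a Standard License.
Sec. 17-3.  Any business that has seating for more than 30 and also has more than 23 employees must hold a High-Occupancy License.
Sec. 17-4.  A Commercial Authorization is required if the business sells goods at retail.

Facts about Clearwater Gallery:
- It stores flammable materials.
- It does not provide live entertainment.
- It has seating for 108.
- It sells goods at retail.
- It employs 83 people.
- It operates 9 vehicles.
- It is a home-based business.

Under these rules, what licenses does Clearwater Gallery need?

Sec. 17-1. is a home-based business; vehicles 9 ≤ 24 → Home Occupation Certificate not required.
Sec. 17-2. does not provide live entertainment; seating 108 ≥ 92 → Standard License not required.
Sec. 17-3. seating 108 > 30; employees 83 > 23 → High-Occupancy License required.
Sec. 17-4. sells goods at retail → Commercial Authorization required.

Commercial Authorization, High-Occupancy License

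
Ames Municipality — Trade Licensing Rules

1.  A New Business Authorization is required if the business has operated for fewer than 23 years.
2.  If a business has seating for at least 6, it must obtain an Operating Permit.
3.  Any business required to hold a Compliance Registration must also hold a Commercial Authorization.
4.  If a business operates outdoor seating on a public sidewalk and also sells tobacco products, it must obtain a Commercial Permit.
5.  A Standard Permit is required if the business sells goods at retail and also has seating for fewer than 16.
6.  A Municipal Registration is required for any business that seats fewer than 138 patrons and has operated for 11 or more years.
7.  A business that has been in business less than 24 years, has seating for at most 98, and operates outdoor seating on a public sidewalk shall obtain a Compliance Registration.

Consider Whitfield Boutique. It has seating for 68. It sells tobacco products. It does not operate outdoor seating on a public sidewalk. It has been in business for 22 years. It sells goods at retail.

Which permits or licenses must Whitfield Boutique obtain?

1. years in business 22 < 23 → New Business Authorization required.
2. seating 68 ≥ 6 → Operating Permit required.
3. Compliance Registration is not required → no effect.
4. does not operate outdoor seating on a public sidewalk; sells tobacco products → Commercial Permit not required.
5. sells goods at retail; seating 68 ≥ 16 → Standard Permit not required.
6. seating 68 < 138; years in business 22 ≥ 11 → Municipal Registration required.
7. years in business 22 < 24; seating 68 ≤ 98; does not operate outdoor seating on a public sidewalk → Compliance Registration not required.

Municipal Registration, New Business Authorization, Operating Permit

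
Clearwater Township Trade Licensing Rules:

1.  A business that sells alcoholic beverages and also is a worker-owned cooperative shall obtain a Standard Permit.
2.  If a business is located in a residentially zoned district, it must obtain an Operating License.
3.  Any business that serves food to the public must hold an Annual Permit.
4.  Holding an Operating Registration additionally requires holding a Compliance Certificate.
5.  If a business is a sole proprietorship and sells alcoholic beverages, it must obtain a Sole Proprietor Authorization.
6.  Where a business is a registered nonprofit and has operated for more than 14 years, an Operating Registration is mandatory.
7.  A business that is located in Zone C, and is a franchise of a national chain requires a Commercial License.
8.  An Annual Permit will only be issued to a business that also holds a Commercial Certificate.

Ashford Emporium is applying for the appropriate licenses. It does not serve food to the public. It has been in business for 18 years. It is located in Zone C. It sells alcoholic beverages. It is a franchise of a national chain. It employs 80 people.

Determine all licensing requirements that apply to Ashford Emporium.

Commercial License

1. sells alcoholic beverages; is a franchise of a national chain (not: is a worker-owned cooperative) → Standard Permit not required.
2. is located in Zone C (not: is located in a residentially zoned district) → Operating License not required.
3. does not serve food to the public → Annual Permit not required.
4. Operating Registration is not required → no effect.
5. is a franchise of a national chain (not: is a sole proprietorship); sells alcoholic beverages → Sole Proprietor Authorization not required.
6. is a franchise of a national chain (not: is a registered nonprofit); years in business 18 > 14 → Operating Registration not required.
7. is located in Zone C; is a franchise of a national chain → Commercial License required.
8. Annual Permit is not required → no effect.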